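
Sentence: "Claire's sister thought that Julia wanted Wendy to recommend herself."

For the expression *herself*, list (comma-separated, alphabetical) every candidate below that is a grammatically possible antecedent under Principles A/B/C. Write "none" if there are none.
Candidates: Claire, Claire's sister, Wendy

*herself* is a reflexive; Principle A requires it to be bound within its binding domain — the clause headed by 'recommend'.
— Claire: possessor inside the subject DP of the matrix clause; does not c-command the reflexive — cannot bind it (Principle A).
— Claire's sister: subject of the matrix clause; c-commands the reflexive but lies outside its binding domain — cannot bind it (Principle A).
— Wendy: subject of the clause headed by 'recommend'; c-commands the reflexive within its binding domain — allowed (Principle A).

Wendy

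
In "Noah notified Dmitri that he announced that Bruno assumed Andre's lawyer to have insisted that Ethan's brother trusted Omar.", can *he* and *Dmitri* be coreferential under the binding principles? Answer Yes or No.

*Dmitri* is an R-expression; Principle C requires it to be free (not bound by any c-commanding expression).
— he: subject of the clause headed by 'announced'; the pronoun does not c-command the R-expression — coreference allowed.

Yes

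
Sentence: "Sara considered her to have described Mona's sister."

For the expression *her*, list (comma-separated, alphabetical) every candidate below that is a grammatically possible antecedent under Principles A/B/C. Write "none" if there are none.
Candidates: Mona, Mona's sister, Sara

none

*her* is a pronoun; Principle B requires it to be free in its binding domain — the matrix clause.
— Mona: possessor inside the object DP of the clause headed by 'described'; is c-commanded by the pronoun; coreference would bind this R-expression — blocked (Principle C).
— Mona's sister: object of the clause headed by 'described'; is c-commanded by the pronoun; coreference would bind this R-expression — blocked (Principle C).
— Sara: subject of the matrix clause; c-commands the pronoun within its binding domain — blocked (Principle B).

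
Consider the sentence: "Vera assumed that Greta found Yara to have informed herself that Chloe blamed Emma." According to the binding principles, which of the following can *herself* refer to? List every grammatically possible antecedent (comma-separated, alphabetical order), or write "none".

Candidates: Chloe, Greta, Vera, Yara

Yara

*herself* is a reflexive; Principle A requires it to be bound within its binding domain — the clause headed by 'informed'.
— Chloe: subject of the clause headed by 'blamed'; does not c-command the reflexive — cannot bind it (Principle A).
— Greta: subject of the clause headed by 'found'; c-commands the reflexive but lies outside its binding domain — cannot bind it (Principle A).
— Vera: subject of the matrix clause; c-commands the reflexive but lies outside its binding domain — cannot bind it (Principle A).
— Yara: subject of the clause headed by 'informed'; c-commands the reflexive within its binding domain — allowed (Principle A).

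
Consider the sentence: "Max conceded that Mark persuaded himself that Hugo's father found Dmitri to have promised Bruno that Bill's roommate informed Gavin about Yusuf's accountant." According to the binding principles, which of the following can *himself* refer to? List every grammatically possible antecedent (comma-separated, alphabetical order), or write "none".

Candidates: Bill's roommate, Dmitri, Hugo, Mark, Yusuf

Mark

*himself* is a reflexive; Principle A requires it to be bound within its binding domain — the clause headed by 'persuaded'.
— Bill's roommate: subject of the clause headed by 'informed'; does not c-command the reflexive — cannot bind it (Principle A).
— Dmitri: subject of the clause headed by 'promised'; does not c-command the reflexive — cannot bind it (Principle A).
— Hugo: possessor inside the subject DP of the clause headed by 'found'; does not c-command the reflexive — cannot bind it (Principle A).
— Mark: subject of the clause headed by 'persuaded'; c-commands the reflexive within its binding domain — allowed (Principle A).
— Yusuf: possessor inside the second object DP of the clause headed by 'informed'; does not c-command the reflexive — cannot bind it (Principle A).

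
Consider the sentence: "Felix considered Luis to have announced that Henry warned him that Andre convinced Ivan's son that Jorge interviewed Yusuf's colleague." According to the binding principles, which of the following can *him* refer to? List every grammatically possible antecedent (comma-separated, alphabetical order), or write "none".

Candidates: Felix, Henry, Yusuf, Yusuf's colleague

*him* is a pronoun; Principle B requires it to be free in its binding domain — the clause headed by 'warned'.
— Felix: subject of the matrix clause; c-commands the pronoun but lies outside its binding domain — allowed.
— Henry: subject of the clause headed by 'warned'; c-commands the pronoun within its binding domain — blocked (Principle B).
— Yusuf: possessor inside the object DP of the clause headed by 'interviewed'; is c-commanded by the pronoun; coreference would bind this R-expression — blocked (Principle C).
— Yusuf's colleague: object of the clause headed by 'interviewed'; is c-commanded by the pronoun; coreference would bind this R-expression — blocked (Principle C).

Felix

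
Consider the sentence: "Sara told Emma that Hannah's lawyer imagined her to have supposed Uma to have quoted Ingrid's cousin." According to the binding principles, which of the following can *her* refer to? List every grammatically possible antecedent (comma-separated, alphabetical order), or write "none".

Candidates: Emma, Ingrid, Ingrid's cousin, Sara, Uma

*her* is a pronoun; Principle B requires it to be free in its binding domain — the clause headed by 'imagined'.
— Emma: object of the matrix clause; c-commands the pronoun but lies outside its binding domain — allowed.
— Ingrid: possessor inside the object DP of the clause headed by 'quoted'; is c-commanded by the pronoun; coreference would bind this R-expression — blocked (Principle C).
— Ingrid's cousin: object of the clause headed by 'quoted'; is c-commanded by the pronoun; coreference would bind this R-expression — blocked (Principle C).
— Sara: subject of the matrix clause; c-commands the pronoun but lies outside its binding domain — allowed.
— Uma: subject of the clause headed by 'quoted'; is c-commanded by the pronoun; coreference would bind this R-expression — blocked (Principle C).

Emma, Sara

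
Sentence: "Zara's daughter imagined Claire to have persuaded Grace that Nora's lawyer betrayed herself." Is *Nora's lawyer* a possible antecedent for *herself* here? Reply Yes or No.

*herself* is a reflexive; Principle A requires it to be bound within its binding domain — the clause headed by 'betrayed'.
— Nora's lawyer: subject of the clause headed by 'betrayed'; c-commands the reflexive within its binding domain — allowed (Principle A).

Yes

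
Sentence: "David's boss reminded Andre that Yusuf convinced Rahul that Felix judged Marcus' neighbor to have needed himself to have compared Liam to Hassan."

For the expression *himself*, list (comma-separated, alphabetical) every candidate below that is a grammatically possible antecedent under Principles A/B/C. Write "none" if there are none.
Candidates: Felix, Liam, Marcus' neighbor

Marcus' neighbor

*himself* is a reflexive; Principle A requires it to be bound within its binding domain — the clause headed by 'needed'.
— Felix: subject of the clause headed by 'judged'; c-commands the reflexive but lies outside its binding domain — cannot bind it (Principle A).
— Liam: object of the clause headed by 'compared'; does not c-command the reflexive — cannot bind it (Principle A).
— Marcus' neighbor: subject of the clause headed by 'needed'; c-commands the reflexive within its binding domain — allowed (Principle A).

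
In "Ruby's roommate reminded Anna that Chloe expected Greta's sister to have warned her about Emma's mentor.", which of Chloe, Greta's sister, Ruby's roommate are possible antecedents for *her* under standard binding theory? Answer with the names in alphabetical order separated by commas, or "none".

Chloe, Ruby's roommate

*her* is a pronoun; Principle B requires it to be free in its binding domain — the clause headed by 'warned'.
— Chloe: subject of the clause headed by 'expected'; c-commands the pronoun but lies outside its binding domain — allowed.
— Greta's sister: subject of the clause headed by 'warned'; c-commands the pronoun within its binding domain — blocked (Principle B).
— Ruby's roommate: subject of the matrix clause; c-commands the pronoun but lies outside its binding domain — allowed.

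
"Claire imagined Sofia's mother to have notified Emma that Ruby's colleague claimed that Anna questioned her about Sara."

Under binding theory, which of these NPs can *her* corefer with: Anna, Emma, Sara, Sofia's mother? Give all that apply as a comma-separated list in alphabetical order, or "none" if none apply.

Emma, Sofia's mother

*her* is a pronoun; Principle B requires it to be free in its binding domain — the clause headed by 'questioned'.
— Anna: subject of the clause headed by 'questioned'; c-commands the pronoun within its binding domain — blocked (Principle B).
— Emma: object of the clause headed by 'notified'; c-commands the pronoun but lies outside its binding domain — allowed.
— Sara: second object of the clause headed by 'questioned'; is c-commanded by the pronoun; coreference would bind this R-expression — blocked (Principle C).
— Sofia's mother: subject of the clause headed by 'notified'; c-commands the pronoun but lies outside its binding domain — allowed.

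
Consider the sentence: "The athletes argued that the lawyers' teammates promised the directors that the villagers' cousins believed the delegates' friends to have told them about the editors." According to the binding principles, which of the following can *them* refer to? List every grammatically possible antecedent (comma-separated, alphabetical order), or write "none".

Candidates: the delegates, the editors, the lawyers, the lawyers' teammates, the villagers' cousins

*them* is a pronoun; Principle B requires it to be free in its binding domain — the clause headed by 'told'.
— the delegates: possessor inside the subject DP of the clause headed by 'told'; does not c-command the pronoun — Principle B does not apply; allowed.
— the editors: second object of the clause headed by 'told'; is c-commanded by the pronoun; coreference would bind this R-expression — blocked (Principle C).
— the lawyers: possessor inside the subject DP of the clause headed by 'promised'; does not c-command the pronoun — Principle B does not apply; allowed.
— the lawyers' teammates: subject of the clause headed by 'promised'; c-commands the pronoun but lies outside its binding domain — allowed.
— the villagers' cousins: subject of the clause headed by 'believed'; c-commands the pronoun but lies outside its binding domain — allowed.

the delegates, the lawyers, the lawyers' teammates, the villagers' cousins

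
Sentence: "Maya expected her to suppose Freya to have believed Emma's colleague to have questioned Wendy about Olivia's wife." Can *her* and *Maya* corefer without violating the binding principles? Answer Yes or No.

*Maya* is an R-expression; Principle C requires it to be free (not bound by any c-commanding expression).
— her: subject of the clause headed by 'suppose'; the R-expression locally c-commands the pronoun — coreference blocked (Principle B on the pronoun).

No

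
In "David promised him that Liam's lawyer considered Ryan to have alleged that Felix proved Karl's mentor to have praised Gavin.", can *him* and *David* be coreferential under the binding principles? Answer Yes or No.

*David* is an R-expression; Principle C requires it to be free (not bound by any c-commanding expression).
— him: object of the matrix clause; the R-expression locally c-commands the pronoun — coreference blocked (Principle B on the pronoun).

No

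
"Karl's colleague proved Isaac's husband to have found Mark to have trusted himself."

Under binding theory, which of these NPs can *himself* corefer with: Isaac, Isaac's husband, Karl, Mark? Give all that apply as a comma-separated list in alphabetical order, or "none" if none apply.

*himself* is a reflexive; Principle A requires it to be bound within its binding domain — the clause headed by 'trusted'.
— Isaac: possessor inside the subject DP of the clause headed by 'found'; does not c-command the reflexive — cannot bind it (Principle A).
— Isaac's husband: subject of the clause headed by 'found'; c-commands the reflexive but lies outside its binding domain — cannot bind it (Principle A).
— Karl: possessor inside the subject DP of the matrix clause; does not c-command the reflexive — cannot bind it (Principle A).
— Mark: subject of the clause headed by 'trusted'; c-commands the reflexive within its binding domain — allowed (Principle A).

Mark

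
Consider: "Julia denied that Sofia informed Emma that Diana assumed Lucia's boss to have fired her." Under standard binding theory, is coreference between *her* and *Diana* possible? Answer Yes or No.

Yes

*Diana* is an R-expression; Principle C requires it to be free (not bound by any c-commanding expression).
— her: object of the clause headed by 'fired'; the pronoun does not c-command the R-expression — coreference allowed.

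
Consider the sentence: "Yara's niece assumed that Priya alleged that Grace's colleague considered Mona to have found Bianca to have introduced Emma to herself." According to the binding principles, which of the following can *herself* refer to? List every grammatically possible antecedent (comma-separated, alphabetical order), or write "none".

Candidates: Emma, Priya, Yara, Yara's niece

Emma

*herself* is a reflexive; Principle A requires it to be bound within its binding domain — the clause headed by 'introduced'.
— Emma: object of the clause headed by 'introduced'; c-commands the reflexive within its binding domain — allowed (Principle A).
— Priya: subject of the clause headed by 'alleged'; c-commands the reflexive but lies outside its binding domain — cannot bind it (Principle A).
— Yara: possessor inside the subject DP of the matrix clause; does not c-command the reflexive — cannot bind it (Principle A).
— Yara's niece: subject of the matrix clause; c-commands the reflexive but lies outside its binding domain — cannot bind it (Principle A).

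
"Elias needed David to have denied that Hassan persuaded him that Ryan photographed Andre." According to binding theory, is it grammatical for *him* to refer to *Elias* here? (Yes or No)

*Elias* is an R-expression; Principle C requires it to be free (not bound by any c-commanding expression).
— him: object of the clause headed by 'persuaded'; the pronoun does not c-command the R-expression — coreference allowed.

Yes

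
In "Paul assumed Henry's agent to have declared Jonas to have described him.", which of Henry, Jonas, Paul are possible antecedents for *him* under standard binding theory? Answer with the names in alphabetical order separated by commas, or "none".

Henry, Paul

*him* is a pronoun; Principle B requires it to be free in its binding domain — the clause headed by 'described'.
— Henry: possessor inside the subject DP of the clause headed by 'declared'; does not c-command the pronoun — Principle B does not apply; allowed.
— Jonas: subject of the clause headed by 'described'; c-commands the pronoun within its binding domain — blocked (Principle B).
— Paul: subject of the matrix clause; c-commands the pronoun but lies outside its binding domain — allowed.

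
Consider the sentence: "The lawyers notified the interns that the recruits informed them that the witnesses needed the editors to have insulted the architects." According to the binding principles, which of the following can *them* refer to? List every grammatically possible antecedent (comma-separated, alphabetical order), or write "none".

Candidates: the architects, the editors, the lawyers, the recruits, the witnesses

the lawyers

*them* is a pronoun; Principle B requires it to be free in its binding domain — the clause headed by 'informed'.
— the architects: object of the clause headed by 'insulted'; is c-commanded by the pronoun; coreference would bind this R-expression — blocked (Principle C).
— the editors: subject of the clause headed by 'insulted'; is c-commanded by the pronoun; coreference would bind this R-expression — blocked (Principle C).
— the lawyers: subject of the matrix clause; c-commands the pronoun but lies outside its binding domain — allowed.
— the recruits: subject of the clause headed by 'informed'; c-commands the pronoun within its binding domain — blocked (Principle B).
— the witnesses: subject of the clause headed by 'needed'; is c-commanded by the pronoun; coreference would bind this R-expression — blocked (Principle C).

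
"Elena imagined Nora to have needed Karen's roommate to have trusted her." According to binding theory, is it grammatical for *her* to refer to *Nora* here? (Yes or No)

Yes

*Nora* is an R-expression; Principle C requires it to be free (not bound by any c-commanding expression).
— her: object of the clause headed by 'trusted'; the pronoun does not c-command the R-expression — coreference allowed.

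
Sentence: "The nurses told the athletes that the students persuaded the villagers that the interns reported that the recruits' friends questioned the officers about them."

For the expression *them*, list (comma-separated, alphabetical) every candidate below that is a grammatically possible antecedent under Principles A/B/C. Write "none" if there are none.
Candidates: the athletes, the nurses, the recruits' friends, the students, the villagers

the athletes, the nurses, the students, the villagers

*them* is a pronoun; Principle B requires it to be free in its binding domain — the clause headed by 'questioned'.
— the athletes: object of the matrix clause; c-commands the pronoun but lies outside its binding domain — allowed.
— the nurses: subject of the matrix clause; c-commands the pronoun but lies outside its binding domain — allowed.
— the recruits' friends: subject of the clause headed by 'questioned'; c-commands the pronoun within its binding domain — blocked (Principle B).
— the students: subject of the clause headed by 'persuaded'; c-commands the pronoun but lies outside its binding domain — allowed.
— the villagers: object of the clause headed by 'persuaded'; c-commands the pronoun but lies outside its binding domain — allowed.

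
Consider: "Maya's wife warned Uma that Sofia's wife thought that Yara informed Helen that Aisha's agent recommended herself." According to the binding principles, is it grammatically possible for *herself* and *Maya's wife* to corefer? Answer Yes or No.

*herself* is a reflexive; Principle A requires it to be bound within its binding domain — the clause headed by 'recommended'.
— Maya's wife: subject of the matrix clause; c-commands the reflexive but lies outside its binding domain — cannot bind it (Principle A).

No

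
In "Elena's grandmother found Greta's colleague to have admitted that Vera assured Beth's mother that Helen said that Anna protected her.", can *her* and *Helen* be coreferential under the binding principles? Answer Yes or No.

Yes

*Helen* is an R-expression; Principle C requires it to be free (not bound by any c-commanding expression).
— her: object of the clause headed by 'protected'; the pronoun does not c-command the R-expression — coreference allowed.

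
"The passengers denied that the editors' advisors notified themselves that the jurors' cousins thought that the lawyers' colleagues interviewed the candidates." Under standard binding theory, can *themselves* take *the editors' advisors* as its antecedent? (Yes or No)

*themselves* is a reflexive; Principle A requires it to be bound within its binding domain — the clause headed by 'notified'.
— the editors' advisors: subject of the clause headed by 'notified'; c-commands the reflexive within its binding domain — allowed (Principle A).

Yes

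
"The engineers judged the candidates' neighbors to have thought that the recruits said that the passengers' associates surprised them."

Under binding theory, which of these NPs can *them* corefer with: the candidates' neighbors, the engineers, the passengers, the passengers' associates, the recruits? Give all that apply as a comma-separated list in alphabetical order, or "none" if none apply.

*them* is a pronoun; Principle B requires it to be free in its binding domain — the clause headed by 'surprised'.
— the candidates' neighbors: subject of the clause headed by 'thought'; c-commands the pronoun but lies outside its binding domain — allowed.
— the engineers: subject of the matrix clause; c-commands the pronoun but lies outside its binding domain — allowed.
— the passengers: possessor inside the subject DP of the clause headed by 'surprised'; does not c-command the pronoun — Principle B does not apply; allowed.
— the passengers' associates: subject of the clause headed by 'surprised'; c-commands the pronoun within its binding domain — blocked (Principle B).
— the recruits: subject of the clause headed by 'said'; c-commands the pronoun but lies outside its binding domain — allowed.

the candidates' neighbors, the engineers, the passengers, the recruits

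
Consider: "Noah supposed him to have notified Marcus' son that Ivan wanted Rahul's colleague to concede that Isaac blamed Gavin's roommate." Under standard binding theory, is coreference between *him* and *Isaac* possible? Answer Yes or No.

*Isaac* is an R-expression; Principle C requires it to be free (not bound by any c-commanding expression).
— him: subject of the clause headed by 'notified'; the pronoun c-commands the R-expression — coreference blocked (Principle C).

No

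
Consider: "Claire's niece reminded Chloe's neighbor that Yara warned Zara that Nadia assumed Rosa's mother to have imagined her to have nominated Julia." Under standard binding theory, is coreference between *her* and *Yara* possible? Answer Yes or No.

Yes

*Yara* is an R-expression; Principle C requires it to be free (not bound by any c-commanding expression).
— her: subject of the clause headed by 'nominated'; the pronoun does not c-command the R-expression — coreference allowed.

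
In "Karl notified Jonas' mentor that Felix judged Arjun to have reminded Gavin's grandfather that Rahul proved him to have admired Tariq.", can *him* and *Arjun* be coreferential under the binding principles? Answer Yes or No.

*Arjun* is an R-expression; Principle C requires it to be free (not bound by any c-commanding expression).
— him: subject of the clause headed by 'admired'; the pronoun does not c-command the R-expression — coreference allowed.

Yes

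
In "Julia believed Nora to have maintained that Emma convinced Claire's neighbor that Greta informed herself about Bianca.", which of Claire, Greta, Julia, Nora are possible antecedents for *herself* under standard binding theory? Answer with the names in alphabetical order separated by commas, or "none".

Greta

*herself* is a reflexive; Principle A requires it to be bound within its binding domain — the clause headed by 'informed'.
— Claire: possessor inside the object DP of the clause headed by 'convinced'; does not c-command the reflexive — cannot bind it (Principle A).
— Greta: subject of the clause headed by 'informed'; c-commands the reflexive within its binding domain — allowed (Principle A).
— Julia: subject of the matrix clause; c-commands the reflexive but lies outside its binding domain — cannot bind it (Principle A).
— Nora: subject of the clause headed by 'maintained'; c-commands the reflexive but lies outside its binding domain — cannot bind it (Principle A).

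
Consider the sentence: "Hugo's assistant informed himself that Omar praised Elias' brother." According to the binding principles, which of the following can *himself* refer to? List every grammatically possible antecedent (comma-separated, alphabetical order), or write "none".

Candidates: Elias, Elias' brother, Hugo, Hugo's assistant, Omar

*himself* is a reflexive; Principle A requires it to be bound within its binding domain — the matrix clause.
— Elias: possessor inside the object DP of the clause headed by 'praised'; does not c-command the reflexive — cannot bind it (Principle A).
— Elias' brother: object of the clause headed by 'praised'; does not c-command the reflexive — cannot bind it (Principle A).
— Hugo: possessor inside the subject DP of the matrix clause; does not c-command the reflexive — cannot bind it (Principle A).
— Hugo's assistant: subject of the matrix clause; c-commands the reflexive within its binding domain — allowed (Principle A).
— Omar: subject of the clause headed by 'praised'; does not c-command the reflexive — cannot bind it (Principle A).

Hugo's assistant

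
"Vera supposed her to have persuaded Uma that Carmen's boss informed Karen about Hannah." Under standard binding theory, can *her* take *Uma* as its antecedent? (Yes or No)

No

*her* is a pronoun; Principle B requires it to be free in its binding domain — the matrix clause.
— Uma: object of the clause headed by 'persuaded'; is c-commanded by the pronoun; coreference would bind this R-expression — blocked (Principle C).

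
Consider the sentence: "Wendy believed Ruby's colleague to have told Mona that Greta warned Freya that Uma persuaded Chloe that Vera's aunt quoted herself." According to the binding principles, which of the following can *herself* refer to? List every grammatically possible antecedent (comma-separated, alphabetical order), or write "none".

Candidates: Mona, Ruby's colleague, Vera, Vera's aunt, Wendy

*herself* is a reflexive; Principle A requires it to be bound within its binding domain — the clause headed by 'quoted'.
— Mona: object of the clause headed by 'told'; c-commands the reflexive but lies outside its binding domain — cannot bind it (Principle A).
— Ruby's colleague: subject of the clause headed by 'told'; c-commands the reflexive but lies outside its binding domain — cannot bind it (Principle A).
— Vera: possessor inside the subject DP of the clause headed by 'quoted'; does not c-command the reflexive — cannot bind it (Principle A).
— Vera's aunt: subject of the clause headed by 'quoted'; c-commands the reflexive within its binding domain — allowed (Principle A).
— Wendy: subject of the matrix clause; c-commands the reflexive but lies outside its binding domain — cannot bind it (Principle A).

Vera's aunt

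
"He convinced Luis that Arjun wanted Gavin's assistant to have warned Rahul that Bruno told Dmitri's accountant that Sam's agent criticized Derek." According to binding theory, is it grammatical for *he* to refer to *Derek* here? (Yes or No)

*Derek* is an R-expression; Principle C requires it to be free (not bound by any c-commanding expression).
— he: subject of the matrix clause; the pronoun c-commands the R-expression — coreference blocked (Principle C).

No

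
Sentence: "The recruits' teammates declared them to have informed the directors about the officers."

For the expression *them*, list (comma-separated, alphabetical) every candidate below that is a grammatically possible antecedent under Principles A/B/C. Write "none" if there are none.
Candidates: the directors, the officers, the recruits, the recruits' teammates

the recruits

*them* is a pronoun; Principle B requires it to be free in its binding domain — the matrix clause.
— the directors: object of the clause headed by 'informed'; is c-commanded by the pronoun; coreference would bind this R-expression — blocked (Principle C).
— the officers: second object of the clause headed by 'informed'; is c-commanded by the pronoun; coreference would bind this R-expression — blocked (Principle C).
— the recruits: possessor inside the subject DP of the matrix clause; does not c-command the pronoun — Principle B does not apply; allowed.
— the recruits' teammates: subject of the matrix clause; c-commands the pronoun within its binding domain — blocked (Principle B).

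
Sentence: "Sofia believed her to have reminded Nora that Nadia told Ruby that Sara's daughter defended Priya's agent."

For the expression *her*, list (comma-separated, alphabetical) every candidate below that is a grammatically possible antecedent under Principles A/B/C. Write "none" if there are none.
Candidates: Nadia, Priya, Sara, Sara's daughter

*her* is a pronoun; Principle B requires it to be free in its binding domain — the matrix clause.
— Nadia: subject of the clause headed by 'told'; is c-commanded by the pronoun; coreference would bind this R-expression — blocked (Principle C).
— Priya: possessor inside the object DP of the clause headed by 'defended'; is c-commanded by the pronoun; coreference would bind this R-expression — blocked (Principle C).
— Sara: possessor inside the subject DP of the clause headed by 'defended'; is c-commanded by the pronoun; coreference would bind this R-expression — blocked (Principle C).
— Sara's daughter: subject of the clause headed by 'defended'; is c-commanded by the pronoun; coreference would bind this R-expression — blocked (Principle C).

none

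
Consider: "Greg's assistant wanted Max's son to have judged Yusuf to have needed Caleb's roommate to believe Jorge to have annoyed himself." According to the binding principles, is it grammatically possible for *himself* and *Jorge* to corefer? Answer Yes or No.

Yes

*himself* is a reflexive; Principle A requires it to be bound within its binding domain — the clause headed by 'annoyed'.
— Jorge: subject of the clause headed by 'annoyed'; c-commands the reflexive within its binding domain — allowed (Principle A).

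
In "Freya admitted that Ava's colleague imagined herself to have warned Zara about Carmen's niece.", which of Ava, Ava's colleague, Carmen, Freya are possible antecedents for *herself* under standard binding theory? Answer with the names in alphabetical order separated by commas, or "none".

Ava's colleague

*herself* is a reflexive; Principle A requires it to be bound within its binding domain — the clause headed by 'imagined'.
— Ava: possessor inside the subject DP of the clause headed by 'imagined'; does not c-command the reflexive — cannot bind it (Principle A).
— Ava's colleague: subject of the clause headed by 'imagined'; c-commands the reflexive within its binding domain — allowed (Principle A).
— Carmen: possessor inside the second object DP of the clause headed by 'warned'; does not c-command the reflexive — cannot bind it (Principle A).
— Freya: subject of the matrix clause; c-commands the reflexive but lies outside its binding domain — cannot bind it (Principle A).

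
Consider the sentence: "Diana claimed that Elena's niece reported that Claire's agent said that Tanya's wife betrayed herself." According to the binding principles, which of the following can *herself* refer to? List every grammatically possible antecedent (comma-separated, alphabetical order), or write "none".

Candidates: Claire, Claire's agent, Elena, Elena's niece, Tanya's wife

*herself* is a reflexive; Principle A requires it to be bound within its binding domain — the clause headed by 'betrayed'.
— Claire: possessor inside the subject DP of the clause headed by 'said'; does not c-command the reflexive — cannot bind it (Principle A).
— Claire's agent: subject of the clause headed by 'said'; c-commands the reflexive but lies outside its binding domain — cannot bind it (Principle A).
— Elena: possessor inside the subject DP of the clause headed by 'reported'; does not c-command the reflexive — cannot bind it (Principle A).
— Elena's niece: subject of the clause headed by 'reported'; c-commands the reflexive but lies outside its binding domain — cannot bind it (Principle A).
— Tanya's wife: subject of the clause headed by 'betrayed'; c-commands the reflexive within its binding domain — allowed (Principle A).

Tanya's wife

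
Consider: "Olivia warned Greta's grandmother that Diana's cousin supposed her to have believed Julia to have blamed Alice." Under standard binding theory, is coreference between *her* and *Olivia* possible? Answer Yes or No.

Yes

*Olivia* is an R-expression; Principle C requires it to be free (not bound by any c-commanding expression).
— her: subject of the clause headed by 'believed'; the pronoun does not c-command the R-expression — coreference allowed.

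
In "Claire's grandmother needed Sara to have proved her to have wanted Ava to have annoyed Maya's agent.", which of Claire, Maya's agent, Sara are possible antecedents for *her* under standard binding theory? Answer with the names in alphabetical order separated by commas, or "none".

Claire

*her* is a pronoun; Principle B requires it to be free in its binding domain — the clause headed by 'proved'.
— Claire: possessor inside the subject DP of the matrix clause; does not c-command the pronoun — Principle B does not apply; allowed.
— Maya's agent: object of the clause headed by 'annoyed'; is c-commanded by the pronoun; coreference would bind this R-expression — blocked (Principle C).
— Sara: subject of the clause headed by 'proved'; c-commands the pronoun within its binding domain — blocked (Principle B).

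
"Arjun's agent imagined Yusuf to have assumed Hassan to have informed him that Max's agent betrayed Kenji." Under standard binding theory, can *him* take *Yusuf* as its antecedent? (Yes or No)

Yes

*him* is a pronoun; Principle B requires it to be free in its binding domain — the clause headed by 'informed'.
— Yusuf: subject of the clause headed by 'assumed'; c-commands the pronoun but lies outside its binding domain — allowed.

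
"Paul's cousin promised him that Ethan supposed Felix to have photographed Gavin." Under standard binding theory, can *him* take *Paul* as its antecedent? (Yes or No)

*him* is a pronoun; Principle B requires it to be free in its binding domain — the matrix clause.
— Paul: possessor inside the subject DP of the matrix clause; does not c-command the pronoun — Principle B does not apply; allowed.

Yes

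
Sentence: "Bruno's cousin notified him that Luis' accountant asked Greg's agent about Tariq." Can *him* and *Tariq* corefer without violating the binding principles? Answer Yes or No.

No

*Tariq* is an R-expression; Principle C requires it to be free (not bound by any c-commanding expression).
— him: object of the matrix clause; the pronoun c-commands the R-expression — coreference blocked (Principle C).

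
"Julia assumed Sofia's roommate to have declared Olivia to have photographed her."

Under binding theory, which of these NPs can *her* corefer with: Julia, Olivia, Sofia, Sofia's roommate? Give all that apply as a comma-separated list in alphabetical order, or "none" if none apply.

Julia, Sofia, Sofia's roommate

*her* is a pronoun; Principle B requires it to be free in its binding domain — the clause headed by 'photographed'.
— Julia: subject of the matrix clause; c-commands the pronoun but lies outside its binding domain — allowed.
— Olivia: subject of the clause headed by 'photographed'; c-commands the pronoun within its binding domain — blocked (Principle B).
— Sofia: possessor inside the subject DP of the clause headed by 'declared'; does not c-command the pronoun — Principle B does not apply; allowed.
— Sofia's roommate: subject of the clause headed by 'declared'; c-commands the pronoun but lies outside its binding domain — allowed.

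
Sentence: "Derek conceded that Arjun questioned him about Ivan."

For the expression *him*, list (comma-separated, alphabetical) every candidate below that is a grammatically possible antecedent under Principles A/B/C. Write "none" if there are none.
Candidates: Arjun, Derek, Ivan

*him* is a pronoun; Principle B requires it to be free in its binding domain — the clause headed by 'questioned'.
— Arjun: subject of the clause headed by 'questioned'; c-commands the pronoun within its binding domain — blocked (Principle B).
— Derek: subject of the matrix clause; c-commands the pronoun but lies outside its binding domain — allowed.
— Ivan: second object of the clause headed by 'questioned'; is c-commanded by the pronoun; coreference would bind this R-expression — blocked (Principle C).

Derek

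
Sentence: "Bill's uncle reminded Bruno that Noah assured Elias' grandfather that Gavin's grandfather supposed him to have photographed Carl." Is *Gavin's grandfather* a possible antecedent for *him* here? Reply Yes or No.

*him* is a pronoun; Principle B requires it to be free in its binding domain — the clause headed by 'supposed'.
— Gavin's grandfather: subject of the clause headed by 'supposed'; c-commands the pronoun within its binding domain — blocked (Principle B).

No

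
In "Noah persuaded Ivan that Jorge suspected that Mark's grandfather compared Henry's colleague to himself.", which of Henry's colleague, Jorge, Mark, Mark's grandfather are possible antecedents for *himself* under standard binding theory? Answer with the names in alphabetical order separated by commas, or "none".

*himself* is a reflexive; Principle A requires it to be bound within its binding domain — the clause headed by 'compared'.
— Henry's colleague: object of the clause headed by 'compared'; c-commands the reflexive within its binding domain — allowed (Principle A).
— Jorge: subject of the clause headed by 'suspected'; c-commands the reflexive but lies outside its binding domain — cannot bind it (Principle A).
— Mark: possessor inside the subject DP of the clause headed by 'compared'; does not c-command the reflexive — cannot bind it (Principle A).
— Mark's grandfather: subject of the clause headed by 'compared'; c-commands the reflexive within its binding domain — allowed (Principle A).

Henry's colleague, Mark's grandfather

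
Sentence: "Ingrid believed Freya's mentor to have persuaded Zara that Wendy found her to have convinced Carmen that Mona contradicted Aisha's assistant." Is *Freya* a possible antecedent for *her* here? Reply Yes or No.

Yes

*her* is a pronoun; Principle B requires it to be free in its binding domain — the clause headed by 'found'.
— Freya: possessor inside the subject DP of the clause headed by 'persuaded'; does not c-command the pronoun — Principle B does not apply; allowed.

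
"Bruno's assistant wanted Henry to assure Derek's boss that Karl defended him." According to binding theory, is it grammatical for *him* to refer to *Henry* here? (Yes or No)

*Henry* is an R-expression; Principle C requires it to be free (not bound by any c-commanding expression).
— him: object of the clause headed by 'defended'; the pronoun does not c-command the R-expression — coreference allowed.

Yes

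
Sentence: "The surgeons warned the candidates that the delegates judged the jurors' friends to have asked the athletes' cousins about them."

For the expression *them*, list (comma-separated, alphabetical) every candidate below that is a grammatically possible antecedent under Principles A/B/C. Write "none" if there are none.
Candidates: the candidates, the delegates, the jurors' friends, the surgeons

the candidates, the delegates, the surgeons

*them* is a pronoun; Principle B requires it to be free in its binding domain — the clause headed by 'asked'.
— the candidates: object of the matrix clause; c-commands the pronoun but lies outside its binding domain — allowed.
— the delegates: subject of the clause headed by 'judged'; c-commands the pronoun but lies outside its binding domain — allowed.
— the jurors' friends: subject of the clause headed by 'asked'; c-commands the pronoun within its binding domain — blocked (Principle B).
— the surgeons: subject of the matrix clause; c-commands the pronoun but lies outside its binding domain — allowed.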